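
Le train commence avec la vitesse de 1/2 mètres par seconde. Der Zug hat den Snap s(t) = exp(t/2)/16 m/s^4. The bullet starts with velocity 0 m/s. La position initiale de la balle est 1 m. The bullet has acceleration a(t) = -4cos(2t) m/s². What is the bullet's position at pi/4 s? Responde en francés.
En partant de l'accélération a(t) = -4·cos(2·t), nous prenons 2 primitives. La primitive de l'accélération est la vitesse. En utilisant v(0) = 0, nous obtenons v(t) = -2·sin(2·t). L'intégrale de la vitesse est la position. En utilisant x(0) = 1, nous obtenons x(t) = cos(2·t). Nous avons la position x(t) = cos(2·t). En substituant t = pi/4: x(pi/4) = 0.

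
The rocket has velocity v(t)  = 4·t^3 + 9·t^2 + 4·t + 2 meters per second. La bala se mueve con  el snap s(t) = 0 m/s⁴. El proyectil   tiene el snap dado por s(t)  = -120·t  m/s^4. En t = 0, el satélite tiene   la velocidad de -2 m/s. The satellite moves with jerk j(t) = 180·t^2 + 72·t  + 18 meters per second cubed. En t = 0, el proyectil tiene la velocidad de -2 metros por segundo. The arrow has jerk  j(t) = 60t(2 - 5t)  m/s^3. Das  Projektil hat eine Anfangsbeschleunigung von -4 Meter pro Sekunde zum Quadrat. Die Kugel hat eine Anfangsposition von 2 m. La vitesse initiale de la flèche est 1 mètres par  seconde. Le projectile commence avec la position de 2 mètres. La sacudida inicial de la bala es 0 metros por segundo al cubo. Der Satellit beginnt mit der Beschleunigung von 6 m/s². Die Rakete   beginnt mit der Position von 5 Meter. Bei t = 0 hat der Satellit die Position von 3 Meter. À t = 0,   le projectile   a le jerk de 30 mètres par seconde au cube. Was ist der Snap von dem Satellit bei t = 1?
Ausgehend von dem Ruck j(t) = 180·t^2 + 72·t + 18, nehmen wir 1 Ableitung. Durch Ableiten von dem Ruck erhalten wir den Snap: s(t) = 360·t + 72. Mit s(t) = 360·t + 72 und Einsetzen von t = 1, finden wir s = 432.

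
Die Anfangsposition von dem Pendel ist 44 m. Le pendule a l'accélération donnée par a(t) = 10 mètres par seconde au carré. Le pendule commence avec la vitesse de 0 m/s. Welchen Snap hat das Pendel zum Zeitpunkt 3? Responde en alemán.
Wir müssen unsere Gleichung für die Beschleunigung a(t) = 10 2-mal ableiten. Mit d/dt von a(t) finden wir j(t) = 0. Durch Ableiten von dem Ruck erhalten wir den Snap: s(t) = 0. Wir haben den Snap s(t) = 0. Durch Einsetzen von t = 3: s(3) = 0.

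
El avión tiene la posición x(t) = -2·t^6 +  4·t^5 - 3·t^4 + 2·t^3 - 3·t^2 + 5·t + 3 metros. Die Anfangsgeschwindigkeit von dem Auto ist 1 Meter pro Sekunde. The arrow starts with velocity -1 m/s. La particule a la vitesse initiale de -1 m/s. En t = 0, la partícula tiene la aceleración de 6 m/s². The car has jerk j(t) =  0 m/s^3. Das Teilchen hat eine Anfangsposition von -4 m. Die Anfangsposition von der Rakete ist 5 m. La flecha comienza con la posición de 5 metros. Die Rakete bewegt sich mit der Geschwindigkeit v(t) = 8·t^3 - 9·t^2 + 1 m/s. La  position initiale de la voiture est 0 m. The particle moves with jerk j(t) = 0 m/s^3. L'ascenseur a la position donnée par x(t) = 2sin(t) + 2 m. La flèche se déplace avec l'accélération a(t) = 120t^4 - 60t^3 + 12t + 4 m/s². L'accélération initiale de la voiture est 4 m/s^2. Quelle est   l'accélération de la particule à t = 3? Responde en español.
Debemos encontrar la integral de nuestra ecuación de la sacudida j(t) = 0 1 vez. Tomando ∫j(t)dt y aplicando a(0) = 6, encontramos a(t) = 6. Usando a(t) = 6 y sustituyendo t = 3, encontramos a = 6.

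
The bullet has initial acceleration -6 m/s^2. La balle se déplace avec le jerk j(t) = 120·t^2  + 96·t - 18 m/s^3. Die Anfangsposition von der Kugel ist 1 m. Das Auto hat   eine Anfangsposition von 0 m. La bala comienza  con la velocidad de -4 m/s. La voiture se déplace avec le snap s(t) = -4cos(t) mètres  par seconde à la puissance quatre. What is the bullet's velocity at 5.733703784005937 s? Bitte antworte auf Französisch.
Nous devons intégrer notre équation du jerk j(t) = 120·t^2 + 96·t - 18 2 fois. La primitive du jerk est l'accélération. En utilisant a(0) = -6, nous obtenons a(t) = 40·t^3 + 48·t^2 - 18·t - 6. En intégrant l'accélération et en utilisant la condition initiale v(0) = -4, nous obtenons v(t) = 10·t^4 + 16·t^3 - 9·t^2 - 6·t - 4. Nous avons la vitesse v(t) = 10·t^4 + 16·t^3 - 9·t^2 - 6·t - 4. En substituant t = 5.733703784005937: v(5.733703784005937) = 13489.5730261026.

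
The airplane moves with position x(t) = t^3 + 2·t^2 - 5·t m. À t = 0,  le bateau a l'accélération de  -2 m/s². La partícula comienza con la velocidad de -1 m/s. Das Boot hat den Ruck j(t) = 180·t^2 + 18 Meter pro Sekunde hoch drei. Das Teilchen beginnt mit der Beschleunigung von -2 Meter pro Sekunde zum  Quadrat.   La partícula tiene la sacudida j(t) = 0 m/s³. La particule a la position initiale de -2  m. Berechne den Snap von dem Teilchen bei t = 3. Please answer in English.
Starting from jerk j(t) = 0, we take 1 derivative. Differentiating jerk, we get snap: s(t) = 0. Using s(t) = 0 and substituting t = 3, we find s = 0.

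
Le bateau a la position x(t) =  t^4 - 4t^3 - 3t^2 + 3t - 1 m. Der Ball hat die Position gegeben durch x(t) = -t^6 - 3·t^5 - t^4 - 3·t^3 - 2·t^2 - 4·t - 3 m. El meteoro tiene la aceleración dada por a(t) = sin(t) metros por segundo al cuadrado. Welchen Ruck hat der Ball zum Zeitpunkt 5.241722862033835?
Um dies zu lösen, müssen wir 3 Ableitungen unserer Gleichung für die Position x(t) = -t^6 - 3·t^5 - t^4 - 3·t^3 - 2·t^2 - 4·t - 3 nehmen. Die Ableitung von der Position ergibt die Geschwindigkeit: v(t) = -6·t^5 - 15·t^4 - 4·t^3 - 9·t^2 - 4·t - 4. Durch Ableiten von der Geschwindigkeit erhalten wir die Beschleunigung: a(t) = -30·t^4 - 60·t^3 - 12·t^2 - 18·t - 4. Die Ableitung von der Beschleunigung ergibt den Ruck: j(t) = -120·t^3 - 180·t^2 - 24·t - 18. Wir haben den Ruck j(t) = -120·t^3 - 180·t^2 - 24·t - 18. Durch Einsetzen von t = 5.241722862033835: j(5.241722862033835) = -22371.7944062112.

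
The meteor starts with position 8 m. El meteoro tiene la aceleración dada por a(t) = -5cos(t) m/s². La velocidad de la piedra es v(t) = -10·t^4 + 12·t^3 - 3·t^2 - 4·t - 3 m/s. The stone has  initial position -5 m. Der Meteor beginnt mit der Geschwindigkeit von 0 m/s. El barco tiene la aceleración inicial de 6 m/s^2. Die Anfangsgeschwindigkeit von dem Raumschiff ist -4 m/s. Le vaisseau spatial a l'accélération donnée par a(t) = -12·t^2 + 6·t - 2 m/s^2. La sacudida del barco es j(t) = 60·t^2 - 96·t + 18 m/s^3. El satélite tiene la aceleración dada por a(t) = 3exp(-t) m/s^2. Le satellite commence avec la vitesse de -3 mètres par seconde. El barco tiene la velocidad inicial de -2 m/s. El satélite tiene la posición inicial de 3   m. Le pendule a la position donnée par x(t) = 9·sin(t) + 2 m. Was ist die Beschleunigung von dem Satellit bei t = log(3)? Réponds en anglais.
We have acceleration a(t) = 3·exp(-t). Substituting t = log(3): a(log(3)) = 1.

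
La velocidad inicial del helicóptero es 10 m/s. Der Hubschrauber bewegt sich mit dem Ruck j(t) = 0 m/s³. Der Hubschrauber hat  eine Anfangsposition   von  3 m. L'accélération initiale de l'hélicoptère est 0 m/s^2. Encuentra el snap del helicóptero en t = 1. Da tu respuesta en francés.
En partant du jerk j(t) = 0, nous prenons 1 dérivée. En dérivant le jerk, nous obtenons le snap: s(t) = 0. De l'équation du snap s(t) = 0, nous substituons t = 1 pour obtenir s = 0.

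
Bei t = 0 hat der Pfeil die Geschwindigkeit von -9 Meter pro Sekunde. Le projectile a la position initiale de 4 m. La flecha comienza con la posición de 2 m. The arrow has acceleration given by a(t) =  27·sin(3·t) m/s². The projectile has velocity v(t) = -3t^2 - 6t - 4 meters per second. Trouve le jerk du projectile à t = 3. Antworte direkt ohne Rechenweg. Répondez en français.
À t = 3, j = -6.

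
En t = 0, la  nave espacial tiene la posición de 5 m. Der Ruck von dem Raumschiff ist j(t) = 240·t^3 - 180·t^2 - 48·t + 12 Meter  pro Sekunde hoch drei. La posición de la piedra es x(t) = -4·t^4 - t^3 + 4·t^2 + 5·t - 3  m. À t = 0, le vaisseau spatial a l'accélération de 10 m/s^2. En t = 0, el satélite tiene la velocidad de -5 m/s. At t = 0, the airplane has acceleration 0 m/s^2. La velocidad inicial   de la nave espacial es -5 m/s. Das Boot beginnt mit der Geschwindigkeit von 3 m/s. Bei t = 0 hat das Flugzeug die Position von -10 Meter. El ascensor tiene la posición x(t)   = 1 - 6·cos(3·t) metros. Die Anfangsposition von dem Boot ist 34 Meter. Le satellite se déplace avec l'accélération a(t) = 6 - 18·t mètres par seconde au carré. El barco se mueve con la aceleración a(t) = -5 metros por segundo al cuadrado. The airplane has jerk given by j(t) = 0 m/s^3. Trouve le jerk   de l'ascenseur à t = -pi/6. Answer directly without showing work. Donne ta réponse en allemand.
j(-pi/6) = 162.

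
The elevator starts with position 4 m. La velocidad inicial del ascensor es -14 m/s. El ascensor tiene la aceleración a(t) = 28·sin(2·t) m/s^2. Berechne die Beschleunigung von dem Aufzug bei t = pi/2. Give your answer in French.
De l'équation de l'accélération a(t) = 28·sin(2·t), nous substituons t = pi/2 pour obtenir a = 0.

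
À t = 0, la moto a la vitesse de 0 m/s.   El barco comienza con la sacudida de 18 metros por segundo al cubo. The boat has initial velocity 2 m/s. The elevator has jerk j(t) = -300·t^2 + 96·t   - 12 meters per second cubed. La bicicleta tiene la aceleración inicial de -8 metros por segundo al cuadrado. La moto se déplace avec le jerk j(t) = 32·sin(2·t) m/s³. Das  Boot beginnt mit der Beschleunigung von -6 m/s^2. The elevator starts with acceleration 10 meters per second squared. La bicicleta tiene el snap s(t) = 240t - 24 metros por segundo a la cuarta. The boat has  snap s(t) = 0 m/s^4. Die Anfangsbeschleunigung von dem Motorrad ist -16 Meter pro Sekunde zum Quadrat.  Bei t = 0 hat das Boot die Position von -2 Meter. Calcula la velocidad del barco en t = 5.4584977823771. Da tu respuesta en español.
Debemos encontrar la antiderivada de nuestra ecuación del snap s(t) = 0 3 veces. Tomando ∫s(t)dt y aplicando j(0) = 18, encontramos j(t) = 18. Tomando ∫j(t)dt y aplicando a(0) = -6, encontramos a(t) = 18·t - 6. La integral de la aceleración es la velocidad. Usando v(0) = 2, obtenemos v(t) = 9·t^2 - 6·t + 2. Tenemos la velocidad v(t) = 9·t^2 - 6·t + 2. Sustituyendo t = 5.4584977823771: v(5.4584977823771) = 237.405795667679.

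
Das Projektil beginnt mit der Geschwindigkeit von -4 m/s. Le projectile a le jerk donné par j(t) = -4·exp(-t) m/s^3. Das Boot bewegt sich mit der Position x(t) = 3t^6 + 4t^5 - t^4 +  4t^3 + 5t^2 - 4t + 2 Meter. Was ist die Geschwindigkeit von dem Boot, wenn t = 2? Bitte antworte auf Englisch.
We must differentiate our position equation x(t) = 3·t^6 + 4·t^5 - t^4 + 4·t^3 + 5·t^2 - 4·t + 2 1 time. Taking d/dt of x(t), we find v(t) = 18·t^5 + 20·t^4 - 4·t^3 + 12·t^2 + 10·t - 4. We have velocity v(t) = 18·t^5 + 20·t^4 - 4·t^3 + 12·t^2 + 10·t - 4. Substituting t = 2: v(2) = 928.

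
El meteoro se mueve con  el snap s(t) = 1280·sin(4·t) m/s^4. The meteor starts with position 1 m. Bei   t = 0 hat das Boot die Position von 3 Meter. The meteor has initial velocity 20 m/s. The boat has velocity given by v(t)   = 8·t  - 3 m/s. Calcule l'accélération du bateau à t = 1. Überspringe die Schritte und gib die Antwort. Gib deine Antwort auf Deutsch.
Die Antwort ist 8.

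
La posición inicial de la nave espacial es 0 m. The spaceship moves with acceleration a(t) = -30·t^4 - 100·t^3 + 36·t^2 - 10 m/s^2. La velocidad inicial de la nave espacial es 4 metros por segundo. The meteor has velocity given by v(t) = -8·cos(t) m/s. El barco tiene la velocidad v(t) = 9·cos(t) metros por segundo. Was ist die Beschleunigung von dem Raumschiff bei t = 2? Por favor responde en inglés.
Using a(t) = -30·t^4 - 100·t^3 + 36·t^2 - 10 and substituting t = 2, we find a = -1146.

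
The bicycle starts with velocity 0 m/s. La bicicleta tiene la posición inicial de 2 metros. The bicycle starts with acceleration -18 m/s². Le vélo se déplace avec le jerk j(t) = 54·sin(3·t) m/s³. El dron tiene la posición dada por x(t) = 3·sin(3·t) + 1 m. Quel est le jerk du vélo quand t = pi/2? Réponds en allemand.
Mit j(t) = 54·sin(3·t) und Einsetzen von t = pi/2, finden wir j = -54.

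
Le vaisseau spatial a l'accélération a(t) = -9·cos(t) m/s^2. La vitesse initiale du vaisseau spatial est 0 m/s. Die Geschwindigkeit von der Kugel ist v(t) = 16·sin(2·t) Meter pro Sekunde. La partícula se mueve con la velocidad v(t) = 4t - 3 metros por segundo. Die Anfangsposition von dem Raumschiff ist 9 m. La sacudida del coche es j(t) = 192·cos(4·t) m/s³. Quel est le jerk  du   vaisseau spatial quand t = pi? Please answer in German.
Wir müssen unsere Gleichung für die Beschleunigung a(t) = -9·cos(t) 1-mal ableiten. Mit d/dt von a(t) finden wir j(t) = 9·sin(t). Mit j(t) = 9·sin(t) und Einsetzen von t = pi, finden wir j = 0.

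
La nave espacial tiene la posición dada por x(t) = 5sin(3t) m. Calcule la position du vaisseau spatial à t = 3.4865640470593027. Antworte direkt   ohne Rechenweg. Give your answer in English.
The answer is -4.29909270089833.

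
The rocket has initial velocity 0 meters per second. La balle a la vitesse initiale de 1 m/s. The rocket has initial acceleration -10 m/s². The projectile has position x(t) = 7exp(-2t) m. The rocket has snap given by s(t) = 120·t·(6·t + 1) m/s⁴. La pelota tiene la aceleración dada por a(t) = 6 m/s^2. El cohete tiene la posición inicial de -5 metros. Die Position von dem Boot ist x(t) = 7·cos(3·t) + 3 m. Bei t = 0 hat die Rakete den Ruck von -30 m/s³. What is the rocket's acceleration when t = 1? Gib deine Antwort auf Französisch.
En partant du snap s(t) = 120·t·(6·t + 1), nous prenons 2 primitives. En intégrant le snap et en utilisant la condition initiale j(0) = -30, nous obtenons j(t) = 240·t^3 + 60·t^2 - 30. L'intégrale du jerk est l'accélération. En utilisant a(0) = -10, nous obtenons a(t) = 60·t^4 + 20·t^3 - 30·t - 10. En utilisant a(t) = 60·t^4 + 20·t^3 - 30·t - 10 et en substituant t = 1, nous trouvons a = 40.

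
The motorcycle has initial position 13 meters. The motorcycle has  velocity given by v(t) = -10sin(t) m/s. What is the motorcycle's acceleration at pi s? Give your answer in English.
Starting from velocity v(t) = -10·sin(t), we take 1 derivative. Differentiating velocity, we get acceleration: a(t) = -10·cos(t). Using a(t) = -10·cos(t) and substituting t = pi, we find a = 10.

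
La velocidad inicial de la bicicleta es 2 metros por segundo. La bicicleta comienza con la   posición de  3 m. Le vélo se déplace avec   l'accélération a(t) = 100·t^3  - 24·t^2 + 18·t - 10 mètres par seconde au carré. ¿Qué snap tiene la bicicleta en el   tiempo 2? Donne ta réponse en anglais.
Starting from acceleration a(t) = 100·t^3 - 24·t^2 + 18·t - 10, we take 2 derivatives. The derivative of acceleration gives jerk: j(t) = 300·t^2 - 48·t + 18. The derivative of jerk gives snap: s(t) = 600·t - 48. From the given snap equation s(t) = 600·t - 48, we substitute t = 2 to get s = 1152.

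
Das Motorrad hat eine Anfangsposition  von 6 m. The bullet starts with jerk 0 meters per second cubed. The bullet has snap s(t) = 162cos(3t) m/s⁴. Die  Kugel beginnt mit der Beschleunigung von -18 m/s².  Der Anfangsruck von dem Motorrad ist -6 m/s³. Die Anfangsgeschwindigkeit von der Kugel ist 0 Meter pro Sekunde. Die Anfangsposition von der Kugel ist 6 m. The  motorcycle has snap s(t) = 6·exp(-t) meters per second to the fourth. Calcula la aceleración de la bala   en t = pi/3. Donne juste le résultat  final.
a(pi/3) = 18.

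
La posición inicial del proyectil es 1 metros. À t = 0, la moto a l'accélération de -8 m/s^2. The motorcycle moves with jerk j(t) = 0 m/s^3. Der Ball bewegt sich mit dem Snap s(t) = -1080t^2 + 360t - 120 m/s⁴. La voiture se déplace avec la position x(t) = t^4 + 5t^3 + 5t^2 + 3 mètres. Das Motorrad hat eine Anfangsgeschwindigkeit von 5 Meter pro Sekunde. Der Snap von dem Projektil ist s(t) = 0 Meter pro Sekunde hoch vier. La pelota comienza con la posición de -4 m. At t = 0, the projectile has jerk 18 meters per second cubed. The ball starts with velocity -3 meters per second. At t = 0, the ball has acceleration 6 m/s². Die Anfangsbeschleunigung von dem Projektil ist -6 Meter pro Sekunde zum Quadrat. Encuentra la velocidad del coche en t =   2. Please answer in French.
En partant de la position x(t) = t^4 + 5·t^3 + 5·t^2 + 3, nous prenons 1 dérivée. La dérivée de la position donne la vitesse: v(t) = 4·t^3 + 15·t^2 + 10·t. De l'équation de la vitesse v(t) = 4·t^3 + 15·t^2 + 10·t, nous substituons t = 2 pour obtenir v = 112.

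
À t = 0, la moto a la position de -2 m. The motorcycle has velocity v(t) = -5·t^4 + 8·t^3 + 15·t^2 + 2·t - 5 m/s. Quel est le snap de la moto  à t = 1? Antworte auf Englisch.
We must differentiate our velocity equation v(t) = -5·t^4 + 8·t^3 + 15·t^2 + 2·t - 5 3 times. The derivative of velocity gives acceleration: a(t) = -20·t^3 + 24·t^2 + 30·t + 2. Differentiating acceleration, we get jerk: j(t) = -60·t^2 + 48·t + 30. The derivative of jerk gives snap: s(t) = 48 - 120·t. From the given snap equation s(t) = 48 - 120·t, we substitute t = 1 to get s = -72.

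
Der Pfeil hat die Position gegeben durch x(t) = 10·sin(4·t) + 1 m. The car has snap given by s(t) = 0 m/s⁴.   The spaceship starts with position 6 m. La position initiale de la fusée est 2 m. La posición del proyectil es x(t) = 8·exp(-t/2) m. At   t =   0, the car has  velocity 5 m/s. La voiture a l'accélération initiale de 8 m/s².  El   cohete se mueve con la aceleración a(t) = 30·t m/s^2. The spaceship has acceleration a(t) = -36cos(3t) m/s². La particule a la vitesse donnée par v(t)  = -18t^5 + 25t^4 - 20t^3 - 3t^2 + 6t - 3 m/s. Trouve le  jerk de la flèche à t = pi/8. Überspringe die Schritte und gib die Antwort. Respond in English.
j(pi/8) = 0.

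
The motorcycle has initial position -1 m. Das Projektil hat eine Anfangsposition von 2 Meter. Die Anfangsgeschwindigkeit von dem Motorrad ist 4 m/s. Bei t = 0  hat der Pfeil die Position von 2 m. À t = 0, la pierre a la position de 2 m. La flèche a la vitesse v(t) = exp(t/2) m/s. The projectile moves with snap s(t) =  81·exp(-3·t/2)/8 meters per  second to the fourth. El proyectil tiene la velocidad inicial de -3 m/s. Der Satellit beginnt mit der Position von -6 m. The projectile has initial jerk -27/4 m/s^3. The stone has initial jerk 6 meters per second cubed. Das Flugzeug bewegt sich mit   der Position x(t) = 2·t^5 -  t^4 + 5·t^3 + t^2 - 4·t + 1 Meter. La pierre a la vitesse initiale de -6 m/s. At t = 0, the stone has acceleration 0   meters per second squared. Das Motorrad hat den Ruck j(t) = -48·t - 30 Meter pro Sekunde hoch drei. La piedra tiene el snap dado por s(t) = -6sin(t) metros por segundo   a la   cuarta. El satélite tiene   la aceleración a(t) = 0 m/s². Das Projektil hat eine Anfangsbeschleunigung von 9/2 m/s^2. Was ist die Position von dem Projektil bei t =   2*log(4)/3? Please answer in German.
Ausgehend von dem Snap s(t) = 81·exp(-3·t/2)/8, nehmen wir 4 Integrale. Die Stammfunktion von dem Snap ist der Ruck. Mit j(0) = -27/4 erhalten wir j(t) = -27·exp(-3·t/2)/4. Das Integral von dem Ruck ist die Beschleunigung. Mit a(0) = 9/2 erhalten wir a(t) = 9·exp(-3·t/2)/2. Durch Integration von der Beschleunigung und Verwendung der Anfangsbedingung v(0) = -3, erhalten wir v(t) = -3·exp(-3·t/2). Mit ∫v(t)dt und Anwendung von x(0) = 2, finden wir x(t) = 2·exp(-3·t/2). Aus der Gleichung für die Position x(t) = 2·exp(-3·t/2), setzen wir t = 2*log(4)/3 ein und erhalten x = 1/2.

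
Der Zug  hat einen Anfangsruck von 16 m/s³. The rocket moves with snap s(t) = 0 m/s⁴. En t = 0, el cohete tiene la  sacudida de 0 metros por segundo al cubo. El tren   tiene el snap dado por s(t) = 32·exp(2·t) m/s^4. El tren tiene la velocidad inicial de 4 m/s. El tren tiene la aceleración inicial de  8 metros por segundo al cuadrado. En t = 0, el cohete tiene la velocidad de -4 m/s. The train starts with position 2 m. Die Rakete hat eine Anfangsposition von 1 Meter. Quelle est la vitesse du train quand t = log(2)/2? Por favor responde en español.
Para resolver esto, necesitamos tomar 3 antiderivadas de nuestra ecuación del snap s(t) = 32·exp(2·t). La antiderivada del snap, con j(0) = 16, da la sacudida: j(t) = 16·exp(2·t). La antiderivada de la sacudida es la aceleración. Usando a(0) = 8, obtenemos a(t) = 8·exp(2·t). Integrando la aceleración y usando la condición inicial v(0) = 4, obtenemos v(t) = 4·exp(2·t). Usando v(t) = 4·exp(2·t) y sustituyendo t = log(2)/2, encontramos v = 8.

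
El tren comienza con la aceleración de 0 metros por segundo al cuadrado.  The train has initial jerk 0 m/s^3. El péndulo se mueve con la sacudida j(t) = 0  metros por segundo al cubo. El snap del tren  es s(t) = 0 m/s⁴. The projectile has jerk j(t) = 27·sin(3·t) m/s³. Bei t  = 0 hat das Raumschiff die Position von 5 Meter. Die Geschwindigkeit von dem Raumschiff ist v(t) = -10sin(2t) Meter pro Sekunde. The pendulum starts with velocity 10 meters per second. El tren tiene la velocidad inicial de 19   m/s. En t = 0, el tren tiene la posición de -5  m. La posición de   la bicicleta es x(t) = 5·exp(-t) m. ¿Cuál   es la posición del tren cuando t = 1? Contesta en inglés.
We need to integrate our snap equation s(t) = 0 4 times. The antiderivative of snap, with j(0) = 0, gives jerk: j(t) = 0. The antiderivative of jerk, with a(0) = 0, gives acceleration: a(t) = 0. Finding the antiderivative of a(t) and using v(0) = 19: v(t) = 19. Integrating velocity and using the initial condition x(0) = -5, we get x(t) = 19·t - 5. We have position x(t) = 19·t - 5. Substituting t = 1: x(1) = 14.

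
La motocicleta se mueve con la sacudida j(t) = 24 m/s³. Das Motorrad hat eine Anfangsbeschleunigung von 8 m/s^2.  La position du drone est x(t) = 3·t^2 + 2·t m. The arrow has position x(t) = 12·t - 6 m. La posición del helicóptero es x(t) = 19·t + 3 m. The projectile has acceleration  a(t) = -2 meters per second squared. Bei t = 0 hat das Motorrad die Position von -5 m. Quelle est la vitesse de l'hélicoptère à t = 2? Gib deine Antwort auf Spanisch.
Partiendo de la posición x(t) = 19·t + 3, tomamos 1 derivada. Derivando la posición, obtenemos la velocidad: v(t) = 19. De la ecuación de la velocidad v(t) = 19, sustituimos t = 2 para obtener v = 19.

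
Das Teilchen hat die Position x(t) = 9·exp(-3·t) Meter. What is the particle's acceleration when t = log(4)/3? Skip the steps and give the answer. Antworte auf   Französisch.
L'accélération à t = log(4)/3 est a = 81/4.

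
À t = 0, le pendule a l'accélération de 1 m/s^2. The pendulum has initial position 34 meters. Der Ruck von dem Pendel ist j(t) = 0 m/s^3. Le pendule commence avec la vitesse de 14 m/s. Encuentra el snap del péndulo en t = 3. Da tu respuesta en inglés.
We must differentiate our jerk equation j(t) = 0 1 time. The derivative of jerk gives snap: s(t) = 0. Using s(t) = 0 and substituting t = 3, we find s = 0.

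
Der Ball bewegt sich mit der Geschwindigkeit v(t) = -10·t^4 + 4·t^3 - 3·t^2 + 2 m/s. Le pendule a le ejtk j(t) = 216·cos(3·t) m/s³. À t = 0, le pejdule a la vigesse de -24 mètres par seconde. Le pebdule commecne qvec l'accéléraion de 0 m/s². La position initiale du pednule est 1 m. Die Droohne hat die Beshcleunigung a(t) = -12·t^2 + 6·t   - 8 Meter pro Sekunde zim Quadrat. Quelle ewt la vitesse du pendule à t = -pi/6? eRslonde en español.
Para resolver esto, necesitamos tomar 2 integrales de nuestra ecuación de la sacudida j(t) = 216·cos(3·t). Integrando la sacudida y usando la condición inicial a(0) = 0, obtenemos a(t) = 72·sin(3·t). La integral de la aceleración es la velocidad. Usando v(0) = -24, obtenemos v(t) = -24·cos(3·t). De la ecuación de la velocidad v(t) = -24·cos(3·t), sustituimos t = -pi/6 para obtener v = 0.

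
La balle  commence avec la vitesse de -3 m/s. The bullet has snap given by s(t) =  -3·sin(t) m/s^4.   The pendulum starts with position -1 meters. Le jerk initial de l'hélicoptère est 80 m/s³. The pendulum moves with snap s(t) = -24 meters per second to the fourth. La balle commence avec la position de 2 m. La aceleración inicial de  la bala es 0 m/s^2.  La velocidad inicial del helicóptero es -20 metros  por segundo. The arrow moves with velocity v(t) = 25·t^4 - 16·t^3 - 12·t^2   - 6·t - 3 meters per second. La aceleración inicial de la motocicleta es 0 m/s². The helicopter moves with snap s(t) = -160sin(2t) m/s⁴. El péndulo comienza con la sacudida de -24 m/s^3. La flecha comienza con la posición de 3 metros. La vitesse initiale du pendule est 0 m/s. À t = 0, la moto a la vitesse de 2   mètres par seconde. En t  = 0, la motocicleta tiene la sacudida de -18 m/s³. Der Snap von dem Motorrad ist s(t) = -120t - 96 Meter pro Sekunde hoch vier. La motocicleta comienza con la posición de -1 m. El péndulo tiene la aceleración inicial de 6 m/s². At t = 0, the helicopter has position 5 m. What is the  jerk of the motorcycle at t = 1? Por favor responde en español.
Necesitamos integrar nuestra ecuación del snap s(t) = -120·t - 96 1 vez. Tomando ∫s(t)dt y aplicando j(0) = -18, encontramos j(t) = -60·t^2 - 96·t - 18. Tenemos la sacudida j(t) = -60·t^2 - 96·t - 18. Sustituyendo t = 1: j(1) = -174.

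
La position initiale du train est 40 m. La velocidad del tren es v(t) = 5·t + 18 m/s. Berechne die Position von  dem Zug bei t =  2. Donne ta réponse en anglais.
To solve this, we need to take 1 antiderivative of our velocity equation v(t) = 5·t + 18. Finding the integral of v(t) and using x(0) = 40: x(t) = 5·t^2/2 + 18·t + 40. Using x(t) = 5·t^2/2 + 18·t + 40 and substituting t = 2, we find x = 86.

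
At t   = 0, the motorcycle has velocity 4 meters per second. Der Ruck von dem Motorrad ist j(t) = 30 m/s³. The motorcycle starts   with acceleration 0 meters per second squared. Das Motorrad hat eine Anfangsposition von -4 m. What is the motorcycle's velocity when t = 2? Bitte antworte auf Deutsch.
Um dies zu lösen, müssen wir 2 Integrale unserer Gleichung für den Ruck j(t) = 30 finden. Die Stammfunktion von dem Ruck, mit a(0) = 0, ergibt die Beschleunigung: a(t) = 30·t. Mit ∫a(t)dt und Anwendung von v(0) = 4, finden wir v(t) = 15·t^2 + 4. Wir haben die Geschwindigkeit v(t) = 15·t^2 + 4. Durch Einsetzen von t = 2: v(2) = 64.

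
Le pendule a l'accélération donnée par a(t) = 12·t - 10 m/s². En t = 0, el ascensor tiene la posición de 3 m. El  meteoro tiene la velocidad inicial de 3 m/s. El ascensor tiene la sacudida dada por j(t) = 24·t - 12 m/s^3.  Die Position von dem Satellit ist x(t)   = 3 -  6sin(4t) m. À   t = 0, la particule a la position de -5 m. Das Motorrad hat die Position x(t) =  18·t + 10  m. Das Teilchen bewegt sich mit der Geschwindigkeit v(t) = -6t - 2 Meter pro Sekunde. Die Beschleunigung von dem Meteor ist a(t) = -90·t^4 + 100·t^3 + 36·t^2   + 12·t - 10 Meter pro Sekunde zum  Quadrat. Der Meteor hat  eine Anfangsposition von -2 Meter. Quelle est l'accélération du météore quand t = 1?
En utilisant a(t) = -90·t^4 + 100·t^3 + 36·t^2 + 12·t - 10 et en substituant t = 1, nous trouvons a = 48.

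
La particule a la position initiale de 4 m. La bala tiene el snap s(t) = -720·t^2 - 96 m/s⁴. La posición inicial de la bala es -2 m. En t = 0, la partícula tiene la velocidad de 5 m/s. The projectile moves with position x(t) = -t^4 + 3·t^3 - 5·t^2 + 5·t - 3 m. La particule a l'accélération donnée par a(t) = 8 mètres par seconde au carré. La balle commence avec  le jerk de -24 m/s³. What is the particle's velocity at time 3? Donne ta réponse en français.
En partant de l'accélération a(t) = 8, nous prenons 1 intégrale. En intégrant l'accélération et en utilisant la condition initiale v(0) = 5, nous obtenons v(t) = 8·t + 5. En utilisant v(t) = 8·t + 5 et en substituant t = 3, nous trouvons v = 29.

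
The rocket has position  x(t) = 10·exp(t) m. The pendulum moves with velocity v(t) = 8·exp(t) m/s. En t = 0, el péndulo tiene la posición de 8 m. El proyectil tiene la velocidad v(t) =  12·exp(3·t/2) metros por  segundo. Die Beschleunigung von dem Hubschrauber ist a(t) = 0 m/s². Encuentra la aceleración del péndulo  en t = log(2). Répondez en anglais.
To solve this, we need to take 1 derivative of our velocity equation v(t) = 8·exp(t). The derivative of velocity gives acceleration: a(t) = 8·exp(t). Using a(t) = 8·exp(t) and substituting t = log(2), we find a = 16.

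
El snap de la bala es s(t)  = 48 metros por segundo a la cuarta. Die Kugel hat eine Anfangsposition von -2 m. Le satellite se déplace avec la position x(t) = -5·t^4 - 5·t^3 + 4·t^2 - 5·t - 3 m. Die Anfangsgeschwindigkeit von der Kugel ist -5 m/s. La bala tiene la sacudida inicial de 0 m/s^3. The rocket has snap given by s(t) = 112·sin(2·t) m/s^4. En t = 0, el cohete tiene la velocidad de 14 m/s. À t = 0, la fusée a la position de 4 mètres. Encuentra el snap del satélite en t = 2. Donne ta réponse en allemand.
Ausgehend von der Position x(t) = -5·t^4 - 5·t^3 + 4·t^2 - 5·t - 3, nehmen wir 4 Ableitungen. Die Ableitung von der Position ergibt die Geschwindigkeit: v(t) = -20·t^3 - 15·t^2 + 8·t - 5. Die Ableitung von der Geschwindigkeit ergibt die Beschleunigung: a(t) = -60·t^2 - 30·t + 8. Die Ableitung von der Beschleunigung ergibt den Ruck: j(t) = -120·t - 30. Durch Ableiten von dem Ruck erhalten wir den Snap: s(t) = -120. Aus der Gleichung für den Snap s(t) = -120, setzen wir t = 2 ein und erhalten s = -120.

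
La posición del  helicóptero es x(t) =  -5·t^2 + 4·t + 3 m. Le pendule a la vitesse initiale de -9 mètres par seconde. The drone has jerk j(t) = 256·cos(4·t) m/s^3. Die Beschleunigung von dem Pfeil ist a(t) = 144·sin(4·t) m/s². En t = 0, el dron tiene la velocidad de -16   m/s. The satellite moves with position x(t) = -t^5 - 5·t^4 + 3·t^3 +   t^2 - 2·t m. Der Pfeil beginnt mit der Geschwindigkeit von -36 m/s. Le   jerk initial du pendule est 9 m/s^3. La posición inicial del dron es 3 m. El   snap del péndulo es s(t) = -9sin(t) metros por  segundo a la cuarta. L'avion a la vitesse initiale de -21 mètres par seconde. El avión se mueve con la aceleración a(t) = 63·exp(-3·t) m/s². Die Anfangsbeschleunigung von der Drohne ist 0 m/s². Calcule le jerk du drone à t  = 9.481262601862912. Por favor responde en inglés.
Using j(t) = 256·cos(4·t) and substituting t = 9.481262601862912, we find j = 249.493575185155.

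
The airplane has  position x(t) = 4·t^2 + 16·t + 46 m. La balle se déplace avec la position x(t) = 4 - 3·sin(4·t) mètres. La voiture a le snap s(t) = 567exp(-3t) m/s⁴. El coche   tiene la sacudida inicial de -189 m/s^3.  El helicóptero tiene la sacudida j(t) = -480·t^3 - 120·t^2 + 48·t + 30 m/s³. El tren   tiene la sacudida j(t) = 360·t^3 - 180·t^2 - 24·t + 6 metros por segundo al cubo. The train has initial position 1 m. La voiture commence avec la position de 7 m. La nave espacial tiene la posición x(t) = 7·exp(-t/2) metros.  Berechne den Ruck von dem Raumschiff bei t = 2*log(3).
Ausgehend von der Position x(t) = 7·exp(-t/2), nehmen wir 3 Ableitungen. Mit d/dt von x(t) finden wir v(t) = -7·exp(-t/2)/2. Mit d/dt von v(t) finden wir a(t) = 7·exp(-t/2)/4. Durch Ableiten von der Beschleunigung erhalten wir den Ruck: j(t) = -7·exp(-t/2)/8. Aus der Gleichung für den Ruck j(t) = -7·exp(-t/2)/8, setzen wir t = 2*log(3) ein und erhalten j = -7/24.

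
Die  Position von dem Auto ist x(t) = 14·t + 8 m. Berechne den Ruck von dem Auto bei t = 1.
Um dies zu lösen, müssen wir 3 Ableitungen unserer Gleichung für die Position x(t) = 14·t + 8 nehmen. Die Ableitung von der Position ergibt die Geschwindigkeit: v(t) = 14. Die Ableitung von der Geschwindigkeit ergibt die Beschleunigung: a(t) = 0. Durch Ableiten von der Beschleunigung erhalten wir den Ruck: j(t) = 0. Aus der Gleichung für den Ruck j(t) = 0, setzen wir t = 1 ein und erhalten j = 0.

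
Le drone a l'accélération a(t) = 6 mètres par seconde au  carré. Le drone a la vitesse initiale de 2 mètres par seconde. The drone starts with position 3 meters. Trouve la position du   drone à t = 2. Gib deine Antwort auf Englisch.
To find the answer, we compute 2 antiderivatives of a(t) = 6. Integrating acceleration and using the initial condition v(0) = 2, we get v(t) = 6·t + 2. Integrating velocity and using the initial condition x(0) = 3, we get x(t) = 3·t^2 + 2·t + 3. From the given position equation x(t) = 3·t^2 + 2·t + 3, we substitute t = 2 to get x = 19.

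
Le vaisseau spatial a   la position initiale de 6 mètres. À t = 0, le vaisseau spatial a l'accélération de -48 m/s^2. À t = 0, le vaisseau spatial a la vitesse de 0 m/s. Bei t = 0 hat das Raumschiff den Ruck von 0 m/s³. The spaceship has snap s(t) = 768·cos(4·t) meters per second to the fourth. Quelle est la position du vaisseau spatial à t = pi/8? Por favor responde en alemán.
Ausgehend von dem Snap s(t) = 768·cos(4·t), nehmen wir 4 Integrale. Mit ∫s(t)dt und Anwendung von j(0) = 0, finden wir j(t) = 192·sin(4·t). Mit ∫j(t)dt und Anwendung von a(0) = -48, finden wir a(t) = -48·cos(4·t). Durch Integration von der Beschleunigung und Verwendung der Anfangsbedingung v(0) = 0, erhalten wir v(t) = -12·sin(4·t). Das Integral von der Geschwindigkeit ist die Position. Mit x(0) = 6 erhalten wir x(t) = 3·cos(4·t) + 3. Wir haben die Position x(t) = 3·cos(4·t) + 3. Durch Einsetzen von t = pi/8: x(pi/8) = 3.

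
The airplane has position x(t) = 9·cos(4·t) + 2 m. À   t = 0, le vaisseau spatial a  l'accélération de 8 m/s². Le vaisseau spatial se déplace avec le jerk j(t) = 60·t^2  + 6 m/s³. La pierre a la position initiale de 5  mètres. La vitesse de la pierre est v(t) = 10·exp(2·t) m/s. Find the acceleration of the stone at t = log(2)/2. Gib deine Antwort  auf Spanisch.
Partiendo de la velocidad v(t) = 10·exp(2·t), tomamos 1 derivada. Tomando d/dt de v(t), encontramos a(t) = 20·exp(2·t). Tenemos la aceleración a(t) = 20·exp(2·t). Sustituyendo t = log(2)/2: a(log(2)/2) = 40.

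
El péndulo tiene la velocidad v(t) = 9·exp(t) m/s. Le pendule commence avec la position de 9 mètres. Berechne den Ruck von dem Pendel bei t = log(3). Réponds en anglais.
To solve this, we need to take 2 derivatives of our velocity equation v(t) = 9·exp(t). The derivative of velocity gives acceleration: a(t) = 9·exp(t). Taking d/dt of a(t), we find j(t) = 9·exp(t). We have jerk j(t) = 9·exp(t). Substituting t = log(3): j(log(3)) = 27.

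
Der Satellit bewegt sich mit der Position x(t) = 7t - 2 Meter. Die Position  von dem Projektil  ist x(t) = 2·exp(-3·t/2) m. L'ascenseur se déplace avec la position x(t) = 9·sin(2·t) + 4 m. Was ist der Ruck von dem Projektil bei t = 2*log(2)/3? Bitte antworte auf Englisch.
To solve this, we need to take 3 derivatives of our position equation x(t) = 2·exp(-3·t/2). Taking d/dt of x(t), we find v(t) = -3·exp(-3·t/2). The derivative of velocity gives acceleration: a(t) = 9·exp(-3·t/2)/2. Taking d/dt of a(t), we find j(t) = -27·exp(-3·t/2)/4. Using j(t) = -27·exp(-3·t/2)/4 and substituting t = 2*log(2)/3, we find j = -27/8.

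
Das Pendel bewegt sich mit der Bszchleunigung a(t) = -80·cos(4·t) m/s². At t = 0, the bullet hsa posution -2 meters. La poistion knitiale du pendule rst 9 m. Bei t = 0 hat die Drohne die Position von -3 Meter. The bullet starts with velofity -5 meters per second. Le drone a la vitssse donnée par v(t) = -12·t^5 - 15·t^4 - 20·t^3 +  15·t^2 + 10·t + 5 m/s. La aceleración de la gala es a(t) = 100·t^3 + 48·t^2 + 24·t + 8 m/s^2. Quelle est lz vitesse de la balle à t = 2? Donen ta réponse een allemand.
Wir müssen das Integral unserer Gleichung für die Beschleunigung a(t) = 100·t^3 + 48·t^2 + 24·t + 8 1-mal finden. Mit ∫a(t)dt und Anwendung von v(0) = -5, finden wir v(t) = 25·t^4 + 16·t^3 + 12·t^2 + 8·t - 5. Mit v(t) = 25·t^4 + 16·t^3 + 12·t^2 + 8·t - 5 und Einsetzen von t = 2, finden wir v = 587.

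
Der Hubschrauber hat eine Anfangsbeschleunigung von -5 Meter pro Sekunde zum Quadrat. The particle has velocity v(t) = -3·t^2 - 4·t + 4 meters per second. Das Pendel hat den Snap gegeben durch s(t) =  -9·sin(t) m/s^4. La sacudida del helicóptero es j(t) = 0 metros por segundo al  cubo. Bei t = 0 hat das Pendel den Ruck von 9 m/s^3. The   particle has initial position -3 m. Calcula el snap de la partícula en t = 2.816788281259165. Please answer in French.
Pour résoudre ceci, nous devons prendre 3 dérivées de notre équation de la vitesse v(t) = -3·t^2 - 4·t + 4. En prenant d/dt de v(t), nous trouvons a(t) = -6·t - 4. En prenant d/dt de a(t), nous trouvons j(t) = -6. En dérivant le jerk, nous obtenons le snap: s(t) = 0. De l'équation du snap s(t) = 0, nous substituons t = 2.816788281259165 pour obtenir s = 0.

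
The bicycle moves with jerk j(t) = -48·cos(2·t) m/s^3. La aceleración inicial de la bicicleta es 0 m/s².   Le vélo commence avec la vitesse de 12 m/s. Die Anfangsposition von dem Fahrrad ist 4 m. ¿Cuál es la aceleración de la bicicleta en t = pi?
Necesitamos integrar nuestra ecuación de la sacudida j(t) = -48·cos(2·t) 1 vez. Tomando ∫j(t)dt y aplicando a(0) = 0, encontramos a(t) = -24·sin(2·t). De la ecuación de la aceleración a(t) = -24·sin(2·t), sustituimos t = pi para obtener a = 0.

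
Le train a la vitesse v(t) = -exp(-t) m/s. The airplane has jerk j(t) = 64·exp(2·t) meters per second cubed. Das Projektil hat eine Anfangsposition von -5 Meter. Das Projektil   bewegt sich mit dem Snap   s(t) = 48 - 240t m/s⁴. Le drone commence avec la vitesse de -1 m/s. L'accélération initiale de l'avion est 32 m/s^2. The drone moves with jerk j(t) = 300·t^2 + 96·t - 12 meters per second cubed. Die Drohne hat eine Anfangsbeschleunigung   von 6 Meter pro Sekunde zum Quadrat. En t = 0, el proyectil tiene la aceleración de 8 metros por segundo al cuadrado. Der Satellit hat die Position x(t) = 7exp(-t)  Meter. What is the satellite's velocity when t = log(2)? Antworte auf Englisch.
Starting from position x(t) = 7·exp(-t), we take 1 derivative. Taking d/dt of x(t), we find v(t) = -7·exp(-t). From the given velocity equation v(t) = -7·exp(-t), we substitute t = log(2) to get v = -7/2.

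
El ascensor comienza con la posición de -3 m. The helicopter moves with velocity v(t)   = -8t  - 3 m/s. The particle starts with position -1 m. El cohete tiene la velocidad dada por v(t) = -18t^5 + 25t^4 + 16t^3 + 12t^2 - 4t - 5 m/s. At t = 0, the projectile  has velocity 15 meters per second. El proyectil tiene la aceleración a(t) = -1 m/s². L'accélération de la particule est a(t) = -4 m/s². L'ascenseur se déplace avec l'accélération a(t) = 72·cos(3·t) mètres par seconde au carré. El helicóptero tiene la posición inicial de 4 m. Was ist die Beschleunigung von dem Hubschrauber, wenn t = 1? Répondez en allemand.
Um dies zu lösen, müssen wir 1 Ableitung unserer Gleichung für die Geschwindigkeit v(t) = -8·t - 3 nehmen. Mit d/dt von v(t) finden wir a(t) = -8. Wir haben die Beschleunigung a(t) = -8. Durch Einsetzen von t = 1: a(1) = -8.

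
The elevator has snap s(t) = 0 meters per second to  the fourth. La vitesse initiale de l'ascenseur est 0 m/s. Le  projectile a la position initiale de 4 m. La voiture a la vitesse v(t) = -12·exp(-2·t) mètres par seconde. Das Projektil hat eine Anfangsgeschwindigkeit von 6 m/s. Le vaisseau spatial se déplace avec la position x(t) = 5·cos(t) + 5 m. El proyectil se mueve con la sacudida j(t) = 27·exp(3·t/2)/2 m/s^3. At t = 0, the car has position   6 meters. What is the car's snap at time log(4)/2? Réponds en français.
En partant de la vitesse v(t) = -12·exp(-2·t), nous prenons 3 dérivées. La dérivée de la vitesse donne l'accélération: a(t) = 24·exp(-2·t). La dérivée de l'accélération donne le jerk: j(t) = -48·exp(-2·t). En prenant d/dt de j(t), nous trouvons s(t) = 96·exp(-2·t). Nous avons le snap s(t) = 96·exp(-2·t). En substituant t = log(4)/2: s(log(4)/2) = 24.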